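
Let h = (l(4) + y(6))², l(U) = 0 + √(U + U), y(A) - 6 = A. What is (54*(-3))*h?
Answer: -24624 - 7776*√2 ≈ -35621.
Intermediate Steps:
y(A) = 6 + A
l(U) = √2*√U (l(U) = 0 + √(2*U) = 0 + √2*√U = √2*√U)
h = (12 + 2*√2)² (h = (√2*√4 + (6 + 6))² = (√2*2 + 12)² = (2*√2 + 12)² = (12 + 2*√2)² ≈ 219.88)
(54*(-3))*h = (54*(-3))*(152 + 48*√2) = -162*(152 + 48*√2) = -24624 - 7776*√2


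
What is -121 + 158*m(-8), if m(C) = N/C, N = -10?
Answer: 153/2 ≈ 76.500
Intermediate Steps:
m(C) = -10/C
-121 + 158*m(-8) = -121 + 158*(-10/(-8)) = -121 + 158*(-10*(-⅛)) = -121 + 158*(5/4) = -121 + 395/2 = 153/2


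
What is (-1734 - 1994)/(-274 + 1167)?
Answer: -3728/893 ≈ -4.1747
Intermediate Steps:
(-1734 - 1994)/(-274 + 1167) = -3728/893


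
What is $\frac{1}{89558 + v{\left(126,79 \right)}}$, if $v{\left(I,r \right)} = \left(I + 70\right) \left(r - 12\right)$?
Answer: $\frac{1}{102690} \approx 9.738 \cdot 10^{-6}$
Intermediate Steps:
$v{\left(I,r \right)} = \left(-12 + r\right) \left(70 + I\right)$ ($v{\left(I,r \right)} = \left(70 + I\right) \left(-12 + r\right) = \left(-12 + r\right) \left(70 + I\right)$)
$\frac{1}{89558 + v{\left(126,79 \right)}} = \frac{1}{89558 + \left(-840 - 1512 + 70 \cdot 79 + 126 \cdot 79\right)} = \frac{1}{89558 + \left(-840 - 1512 + 5530 + 9954\right)} = \frac{1}{89558 + 13132} = \frac{1}{102690}$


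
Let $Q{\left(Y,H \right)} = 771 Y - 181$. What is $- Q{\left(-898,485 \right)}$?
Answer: $692539$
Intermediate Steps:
$Q{\left(Y,H \right)} = -181 + 771 Y$
$- Q{\left(-898,485 \right)} = - (-181 + 771 \left(-898\right)) = - (-181 - 692358) = \left(-1\right) \left(-692539\right) = 692539$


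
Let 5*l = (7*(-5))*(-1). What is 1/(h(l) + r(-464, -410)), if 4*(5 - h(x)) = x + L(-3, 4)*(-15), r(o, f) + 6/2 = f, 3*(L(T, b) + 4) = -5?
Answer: -1/431 ≈ -0.0023202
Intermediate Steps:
L(T, b) = -17/3 (L(T, b) = -4 + (1/3)*(-5) = -4 - 5/3 = -17/3)
r(o, f) = -3 + f
l = 7 (l = ((7*(-5))*(-1))/5 = (-35*(-1))/5 = (1/5)*35 = 7)
h(x) = -65/4 - x/4 (h(x) = 5 - (x - 17/3*(-15))/4 = 5 - (x + 85)/4 = 5 - (85 + x)/4 = 5 + (-85/4 - x/4) = -65/4 - x/4)
1/(h(l) + r(-464, -410)) = 1/((-65/4 - 1/4*7) + (-3 - 410)) = 1/((-65/4 - 7/4) - 413) = 1/(-18 - 413) = 1/(-431) = -1/431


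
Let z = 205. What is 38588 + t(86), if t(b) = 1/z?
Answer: 7910541/205 ≈ 38588.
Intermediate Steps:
t(b) = 1/205
38588 + t(86) = 38588 + 1/205 = 7910541/205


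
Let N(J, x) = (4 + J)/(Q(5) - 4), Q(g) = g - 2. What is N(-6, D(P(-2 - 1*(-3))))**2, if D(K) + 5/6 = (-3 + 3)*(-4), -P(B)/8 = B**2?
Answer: 4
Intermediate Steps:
P(B) = -8*B**2
Q(g) = -2 + g
D(K) = -5/6 (D(K) = -5/6 + (-3 + 3)*(-4) = -5/6 + 0*(-4) = -5/6 + 0 = -5/6)
N(J, x) = -4 - J (N(J, x) = (4 + J)/((-2 + 5) - 4) = (4 + J)/(3 - 4) = (4 + J)/(-1) = (4 + J)*(-1) = -4 - J)
N(-6, D(P(-2 - 1*(-3))))**2 = (-4 - 1*(-6))**2 = (-4 + 6)**2 = 2**2 = 4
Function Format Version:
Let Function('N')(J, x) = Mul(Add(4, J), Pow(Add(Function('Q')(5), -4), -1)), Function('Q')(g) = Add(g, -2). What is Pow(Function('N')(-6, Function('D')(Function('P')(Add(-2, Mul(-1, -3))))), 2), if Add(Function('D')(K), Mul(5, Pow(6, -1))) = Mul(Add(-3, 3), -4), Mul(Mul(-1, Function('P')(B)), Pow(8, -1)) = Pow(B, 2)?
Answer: 4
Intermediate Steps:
Function('P')(B) = Mul(-8, Pow(B, 2))
Function('Q')(g) = Add(-2, g)
Function('D')(K) = Rational(-5, 6) (Function('D')(K) = Add(Rational(-5, 6), Mul(Add(-3, 3), -4)) = Add(Rational(-5, 6), Mul(0, -4)) = Add(Rational(-5, 6), 0) = Rational(-5, 6))
Function('N')(J, x) = Add(-4, Mul(-1, J)) (Function('N')(J, x) = Mul(Add(4, J), Pow(Add(Add(-2, 5), -4), -1)) = Mul(Add(4, J), Pow(Add(3, -4), -1)) = Mul(Add(4, J), Pow(-1, -1)) = Mul(Add(4, J), -1) = Add(-4, Mul(-1, J)))
Pow(Function('N')(-6, Function('D')(Function('P')(Add(-2, Mul(-1, -3))))), 2) = Pow(Add(-4, Mul(-1, -6)), 2) = Pow(Add(-4, 6), 2) = Pow(2, 2) = 4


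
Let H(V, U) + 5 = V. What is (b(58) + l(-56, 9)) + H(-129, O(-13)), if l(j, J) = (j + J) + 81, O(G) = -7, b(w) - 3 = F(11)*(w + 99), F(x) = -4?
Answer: -725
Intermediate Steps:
b(w) = -393 - 4*w (b(w) = 3 - 4*(w + 99) = 3 - 4*(99 + w) = 3 + (-396 - 4*w) = -393 - 4*w)
l(j, J) = 81 + J + j (l(j, J) = (J + j) + 81 = 81 + J + j)
H(V, U) = -5 + V
(b(58) + l(-56, 9)) + H(-129, O(-13)) = ((-393 - 4*58) + (81 + 9 - 56)) + (-5 - 129) = ((-393 - 232) + 34) - 134 = (-625 + 34) - 134 = -591 - 134 = -725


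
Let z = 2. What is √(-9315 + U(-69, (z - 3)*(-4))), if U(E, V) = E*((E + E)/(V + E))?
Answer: 3*I*√4441645/65 ≈ 97.27*I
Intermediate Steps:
U(E, V) = 2*E²/(E + V) (U(E, V) = E*((2*E)/(E + V)) = E*(2*E/(E + V)) = 2*E²/(E + V))
√(-9315 + U(-69, (z - 3)*(-4))) = √(-9315 + 2*(-69)²/(-69 + (2 - 3)*(-4))) = √(-9315 + 2*4761/(-69 - 1*(-4))) = √(-9315 + 2*4761/(-69 + 4)) = √(-9315 + 2*4761/(-65)) = √(-9315 + 2*4761*(-1/65)) = √(-9315 - 9522/65) = √(-614997/65) = 3*I*√4441645/65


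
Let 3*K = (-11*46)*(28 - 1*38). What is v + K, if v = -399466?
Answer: -1193338/3 ≈ -3.9778e+5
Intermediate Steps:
K = 5060/3 (K = ((-11*46)*(28 - 1*38))/3 = (-506*(28 - 38))/3 = (-506*(-10))/3 = (⅓)*5060 = 5060/3 ≈ 1686.7)
v + K = -399466 + 5060/3 = -1193338/3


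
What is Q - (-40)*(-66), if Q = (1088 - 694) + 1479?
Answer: -767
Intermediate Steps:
Q = 1873 (Q = 394 + 1479 = 1873)
Q - (-40)*(-66) = 1873 - (-40)*(-66) = 1873 - 1*2640 = 1873 - 2640 = -767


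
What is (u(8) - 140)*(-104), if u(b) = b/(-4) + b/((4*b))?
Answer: 14742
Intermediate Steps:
u(b) = 1/4 - b/4 (u(b) = b*(-1/4) + b*(1/(4*b)) = -b/4 + 1/4 = 1/4 - b/4)
(u(8) - 140)*(-104) = ((1/4 - 1/4*8) - 140)*(-104) = ((1/4 - 2) - 140)*(-104) = (-7/4 - 140)*(-104) = -567/4*(-104) = 14742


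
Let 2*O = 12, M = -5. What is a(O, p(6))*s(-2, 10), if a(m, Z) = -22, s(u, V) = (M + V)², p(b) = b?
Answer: -550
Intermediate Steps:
O = 6 (O = (½)*12 = 6)
s(u, V) = (-5 + V)²
a(O, p(6))*s(-2, 10) = -22*(-5 + 10)² = -22*5² = -22*25 = -550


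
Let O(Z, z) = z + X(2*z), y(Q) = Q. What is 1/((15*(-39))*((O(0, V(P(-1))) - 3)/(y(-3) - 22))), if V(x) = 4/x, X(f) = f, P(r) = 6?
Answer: -5/117 ≈ -0.042735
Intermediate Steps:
O(Z, z) = 3*z (O(Z, z) = z + 2*z = 3*z)
1/((15*(-39))*((O(0, V(P(-1))) - 3)/(y(-3) - 22))) = 1/((15*(-39))*((3*(4/6) - 3)/(-3 - 22))) = 1/(-585*(3*(4*(⅙)) - 3)/(-25)) = 1/(-585*(3*(⅔) - 3)*(-1)/25) = 1/(-585*(2 - 3)*(-1)/25) = 1/(-(-585)*(-1)/25) = 1/(-585*1/25) = 1/(-117/5) = -5/117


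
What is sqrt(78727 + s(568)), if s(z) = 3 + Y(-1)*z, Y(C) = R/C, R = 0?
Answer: sqrt(78730) ≈ 280.59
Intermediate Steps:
Y(C) = 0 (Y(C) = 0/C = 0)
s(z) = 3 (s(z) = 3 + 0*z = 3 + 0 = 3)
sqrt(78727 + s(568)) = sqrt(78727 + 3) = sqrt(78730)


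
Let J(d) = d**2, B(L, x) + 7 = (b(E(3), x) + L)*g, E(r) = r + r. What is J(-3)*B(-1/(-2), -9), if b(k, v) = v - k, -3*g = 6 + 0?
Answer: 198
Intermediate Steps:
E(r) = 2*r
g = -2 (g = -(6 + 0)/3 = -1/3*6 = -2)
B(L, x) = 5 - 2*L - 2*x (B(L, x) = -7 + ((x - 2*3) + L)*(-2) = -7 + ((x - 1*6) + L)*(-2) = -7 + ((x - 6) + L)*(-2) = -7 + ((-6 + x) + L)*(-2) = -7 + (-6 + L + x)*(-2) = -7 + (12 - 2*L - 2*x) = 5 - 2*L - 2*x)
J(-3)*B(-1/(-2), -9) = (-3)**2*(5 - (-2)/(-2) - 2*(-9)) = 9*(5 - (-2)*(-1)/2 + 18) = 9*(5 - 2*1/2 + 18) = 9*(5 - 1 + 18) = 9*22 = 198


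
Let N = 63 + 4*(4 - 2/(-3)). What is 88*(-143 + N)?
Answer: -16192/3 ≈ -5397.3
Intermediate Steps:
N = 245/3 (N = 63 + 4*(4 - 2*(-1/3)) = 63 + 4*(4 + 2/3) = 63 + 4*(14/3) = 63 + 56/3 = 245/3 ≈ 81.667)
88*(-143 + N) = 88*(-143 + 245/3) = 88*(-184/3) = -16192/3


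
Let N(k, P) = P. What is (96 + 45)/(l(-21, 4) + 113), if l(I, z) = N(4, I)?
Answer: 141/92 ≈ 1.5326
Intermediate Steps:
l(I, z) = I
(96 + 45)/(l(-21, 4) + 113) = (96 + 45)/(-21 + 113) = 141/92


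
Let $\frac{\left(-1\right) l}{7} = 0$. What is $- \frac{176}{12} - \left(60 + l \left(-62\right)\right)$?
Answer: $- \frac{224}{3} \approx -74.667$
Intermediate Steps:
$l = 0$ ($l = \left(-7\right) 0 = 0$)
$- \frac{176}{12} - \left(60 + l \left(-62\right)\right) = - \frac{176}{12} - \left(60 + 0 \left(-62\right)\right) = \left(-176\right) \frac{1}{12} - \left(60 + 0\right) = - \frac{44}{3} - 60 = - \frac{224}{3}$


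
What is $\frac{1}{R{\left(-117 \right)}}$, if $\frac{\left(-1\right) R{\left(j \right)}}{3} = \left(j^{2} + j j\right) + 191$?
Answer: $- \frac{1}{82707} \approx -1.2091 \cdot 10^{-5}$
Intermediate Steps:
$R{\left(j \right)} = -573 - 6 j^{2}$ ($R{\left(j \right)} = - 3 \left(\left(j^{2} + j j\right) + 191\right) = - 3 \left(\left(j^{2} + j^{2}\right) + 191\right) = - 3 \left(2 j^{2} + 191\right) = - 3 \left(191 + 2 j^{2}\right) = -573 - 6 j^{2}$)
$\frac{1}{R{\left(-117 \right)}} = \frac{1}{-573 - 6 \left(-117\right)^{2}} = \frac{1}{-573 - 82134} = \frac{1}{-82707} = - \frac{1}{82707}$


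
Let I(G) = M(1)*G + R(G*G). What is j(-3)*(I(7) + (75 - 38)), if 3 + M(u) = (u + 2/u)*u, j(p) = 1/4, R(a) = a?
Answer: 43/2 ≈ 21.500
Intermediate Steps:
j(p) = ¼
M(u) = -3 + u*(u + 2/u) (M(u) = -3 + (u + 2/u)*u = -3 + u*(u + 2/u))
I(G) = G² (I(G) = (-1 + 1²)*G + G*G = (-1 + 1)*G + G² = 0*G + G² = 0 + G² = G²)
j(-3)*(I(7) + (75 - 38)) = (7² + (75 - 38))/4 = (49 + 37)/4 = (¼)*86 = 43/2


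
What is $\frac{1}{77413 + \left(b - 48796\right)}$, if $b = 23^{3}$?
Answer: $\frac{1}{40784} \approx 2.4519 \cdot 10^{-5}$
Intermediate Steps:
$b = 12167$
$\frac{1}{77413 + \left(b - 48796\right)} = \frac{1}{77413 + \left(12167 - 48796\right)} = \frac{1}{77413 - 36629} = \frac{1}{40784}$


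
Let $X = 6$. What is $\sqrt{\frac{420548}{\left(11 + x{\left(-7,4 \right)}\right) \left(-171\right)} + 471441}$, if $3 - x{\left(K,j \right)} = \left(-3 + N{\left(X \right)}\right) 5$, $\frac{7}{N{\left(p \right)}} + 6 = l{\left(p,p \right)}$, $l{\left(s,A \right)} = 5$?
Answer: $\frac{\sqrt{24505391341}}{228} \approx 686.59$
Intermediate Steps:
$N{\left(p \right)} = -7$ ($N{\left(p \right)} = \frac{7}{-6 + 5} = \frac{7}{-1} = 7 \left(-1\right) = -7$)
$x{\left(K,j \right)} = 53$ ($x{\left(K,j \right)} = 3 - \left(-3 - 7\right) 5 = 3 - \left(-10\right) 5 = 3 - -50 = 3 + 50 = 53$)
$\sqrt{\frac{420548}{\left(11 + x{\left(-7,4 \right)}\right) \left(-171\right)} + 471441} = \sqrt{\frac{420548}{\left(11 + 53\right) \left(-171\right)} + 471441} = \sqrt{\frac{420548}{64 \left(-171\right)} + 471441} = \sqrt{\frac{420548}{-10944} + 471441} = \sqrt{420548 \left(- \frac{1}{10944}\right) + 471441} = \sqrt{- \frac{105137}{2736} + 471441} = \sqrt{\frac{1289757439}{2736}} = \frac{\sqrt{24505391341}}{228}$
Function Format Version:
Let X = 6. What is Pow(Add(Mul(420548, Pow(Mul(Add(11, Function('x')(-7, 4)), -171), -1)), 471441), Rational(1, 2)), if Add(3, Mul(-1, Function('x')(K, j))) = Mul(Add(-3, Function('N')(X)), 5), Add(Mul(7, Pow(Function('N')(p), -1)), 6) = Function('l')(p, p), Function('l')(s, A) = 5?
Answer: Mul(Rational(1, 228), Pow(24505391341, Rational(1, 2))) ≈ 686.59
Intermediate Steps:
Function('N')(p) = -7 (Function('N')(p) = Mul(7, Pow(Add(-6, 5), -1)) = Mul(7, Pow(-1, -1)) = Mul(7, -1) = -7)
Function('x')(K, j) = 53 (Function('x')(K, j) = Add(3, Mul(-1, Mul(Add(-3, -7), 5))) = Add(3, Mul(-1, Mul(-10, 5))) = Add(3, Mul(-1, -50)) = Add(3, 50) = 53)
Pow(Add(Mul(420548, Pow(Mul(Add(11, Function('x')(-7, 4)), -171), -1)), 471441), Rational(1, 2)) = Pow(Add(Mul(420548, Pow(Mul(Add(11, 53), -171), -1)), 471441), Rational(1, 2)) = Pow(Add(Mul(420548, Pow(Mul(64, -171), -1)), 471441), Rational(1, 2)) = Pow(Add(Mul(420548, Pow(-10944, -1)), 471441), Rational(1, 2)) = Pow(Add(Mul(420548, Rational(-1, 10944)), 471441), Rational(1, 2)) = Pow(Add(Rational(-105137, 2736), 471441), Rational(1, 2)) = Pow(Rational(1289757439, 2736), Rational(1, 2)) = Mul(Rational(1, 228), Pow(24505391341, Rational(1, 2)))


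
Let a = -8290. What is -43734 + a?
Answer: -52024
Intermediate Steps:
-43734 + a = -43734 - 8290 = -52024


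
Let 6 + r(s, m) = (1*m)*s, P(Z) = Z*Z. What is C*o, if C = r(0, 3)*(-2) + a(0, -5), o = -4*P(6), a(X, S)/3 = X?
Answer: -1728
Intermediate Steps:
a(X, S) = 3*X
P(Z) = Z**2
r(s, m) = -6 + m*s (r(s, m) = -6 + (1*m)*s = -6 + m*s)
o = -144 (o = -4*6**2 = -4*36 = -144)
C = 12 (C = (-6 + 3*0)*(-2) + 3*0 = (-6 + 0)*(-2) + 0 = -6*(-2) + 0 = 12 + 0 = 12)
C*o = 12*(-144) = -1728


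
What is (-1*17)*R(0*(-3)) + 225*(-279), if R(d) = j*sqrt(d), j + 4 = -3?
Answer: -62775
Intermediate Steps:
j = -7 (j = -4 - 3 = -7)
R(d) = -7*sqrt(d)
(-1*17)*R(0*(-3)) + 225*(-279) = (-1*17)*(-7*sqrt(0*(-3))) + 225*(-279) = -(-119)*sqrt(0) - 62775 = -(-119)*0 - 62775 = -17*0 - 62775 = 0 - 62775 = -62775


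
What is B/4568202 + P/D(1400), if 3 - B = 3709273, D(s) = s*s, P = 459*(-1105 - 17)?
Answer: -2405696023399/2238418980000 ≈ -1.0747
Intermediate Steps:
P = -514998 (P = 459*(-1122) = -514998)
D(s) = s**2
B = -3709270 (B = 3 - 1*3709273 = 3 - 3709273 = -3709270)
B/4568202 + P/D(1400) = -3709270/4568202 - 514998/(1400**2) = -3709270*1/4568202 - 514998/1960000 = -1854635/2284101 - 514998*1/1960000 = -1854635/2284101 - 257499/980000 = -2405696023399/2238418980000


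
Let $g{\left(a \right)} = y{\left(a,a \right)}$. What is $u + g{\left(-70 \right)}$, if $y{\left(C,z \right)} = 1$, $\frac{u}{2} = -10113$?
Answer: $-20225$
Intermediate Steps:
$u = -20226$ ($u = 2 \left(-10113\right) = -20226$)
$g{\left(a \right)} = 1$
$u + g{\left(-70 \right)} = -20226 + 1 = -20225$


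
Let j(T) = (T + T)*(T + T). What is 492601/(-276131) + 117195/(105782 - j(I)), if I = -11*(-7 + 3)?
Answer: -15932444293/27071330978 ≈ -0.58854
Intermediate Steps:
I = 44 (I = -11*(-4) = 44)
j(T) = 4*T² (j(T) = (2*T)*(2*T) = 4*T²)
492601/(-276131) + 117195/(105782 - j(I)) = 492601/(-276131) + 117195/(105782 - 4*44²) = 492601*(-1/276131) + 117195/(105782 - 4*1936) = -492601/276131 + 117195/(105782 - 1*7744) = -492601/276131 + 117195/(105782 - 7744) = -492601/276131 + 117195/98038 = -15932444293/27071330978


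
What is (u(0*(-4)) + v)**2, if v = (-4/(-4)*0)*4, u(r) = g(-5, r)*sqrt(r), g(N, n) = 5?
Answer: 0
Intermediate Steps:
u(r) = 5*sqrt(r)
v = 0 (v = (-4*(-1/4)*0)*4 = (1*0)*4 = 0*4 = 0)
(u(0*(-4)) + v)**2 = (5*sqrt(0*(-4)) + 0)**2 = (5*sqrt(0) + 0)**2 = (5*0 + 0)**2 = (0 + 0)**2 = 0**2 = 0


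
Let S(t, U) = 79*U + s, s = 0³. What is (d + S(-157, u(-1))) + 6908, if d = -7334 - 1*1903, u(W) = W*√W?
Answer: -2329 - 79*I ≈ -2329.0 - 79.0*I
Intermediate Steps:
u(W) = W^(3/2)
s = 0
S(t, U) = 79*U (S(t, U) = 79*U + 0 = 79*U)
d = -9237 (d = -7334 - 1903 = -9237)
(d + S(-157, u(-1))) + 6908 = (-9237 + 79*(-1)^(3/2)) + 6908 = (-9237 + 79*(-I)) + 6908 = (-9237 - 79*I) + 6908 = -2329 - 79*I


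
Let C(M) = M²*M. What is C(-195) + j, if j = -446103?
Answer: -7860978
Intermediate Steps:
C(M) = M³
C(-195) + j = (-195)³ - 446103 = -7414875 - 446103 = -7860978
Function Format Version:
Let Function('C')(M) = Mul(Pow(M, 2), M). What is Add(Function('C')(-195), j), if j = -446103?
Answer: -7860978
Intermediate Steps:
Function('C')(M) = Pow(M, 3)
Add(Function('C')(-195), j) = Add(Pow(-195, 3), -446103) = Add(-7414875, -446103) = -7860978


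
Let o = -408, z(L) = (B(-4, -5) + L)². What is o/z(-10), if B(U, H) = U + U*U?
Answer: -102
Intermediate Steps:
B(U, H) = U + U²
z(L) = (12 + L)² (z(L) = (-4*(1 - 4) + L)² = (-4*(-3) + L)² = (12 + L)²)
o/z(-10) = -408/(12 - 10)² = -408/(2²) = -408/4 = -408*¼ = -102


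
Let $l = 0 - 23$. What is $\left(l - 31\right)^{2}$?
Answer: $2916$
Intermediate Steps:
$l = -23$ ($l = 0 - 23 = -23$)
$\left(l - 31\right)^{2} = \left(-23 - 31\right)^{2} = \left(-54\right)^{2} = 2916$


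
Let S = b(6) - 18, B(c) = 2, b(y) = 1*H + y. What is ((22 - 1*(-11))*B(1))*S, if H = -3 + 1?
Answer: -924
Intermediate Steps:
H = -2
b(y) = -2 + y (b(y) = 1*(-2) + y = -2 + y)
S = -14 (S = (-2 + 6) - 18 = 4 - 18 = -14)
((22 - 1*(-11))*B(1))*S = ((22 - 1*(-11))*2)*(-14) = ((22 + 11)*2)*(-14) = (33*2)*(-14) = 66*(-14) = -924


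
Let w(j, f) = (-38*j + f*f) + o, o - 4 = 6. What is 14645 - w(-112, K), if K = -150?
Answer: -12121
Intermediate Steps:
o = 10 (o = 4 + 6 = 10)
w(j, f) = 10 + f² - 38*j (w(j, f) = (-38*j + f*f) + 10 = (-38*j + f²) + 10 = (f² - 38*j) + 10 = 10 + f² - 38*j)
14645 - w(-112, K) = 14645 - (10 + (-150)² - 38*(-112)) = 14645 - (10 + 22500 + 4256) = 14645 - 1*26766 = 14645 - 26766 = -12121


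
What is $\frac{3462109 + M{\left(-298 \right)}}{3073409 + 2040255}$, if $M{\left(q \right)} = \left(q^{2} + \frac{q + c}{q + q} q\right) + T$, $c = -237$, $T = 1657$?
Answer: $\frac{7104605}{10227328} \approx 0.69467$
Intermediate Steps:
$M{\left(q \right)} = \frac{3077}{2} + q^{2} + \frac{q}{2}$ ($M{\left(q \right)} = \left(q^{2} + \frac{q - 237}{q + q} q\right) + 1657 = \left(q^{2} + \frac{-237 + q}{2 q} q\right) + 1657 = \left(q^{2} + \left(- \frac{237}{2} + \frac{q}{2}\right)\right) + 1657 = \left(- \frac{237}{2} + q^{2} + \frac{q}{2}\right) + 1657 = \frac{3077}{2} + q^{2} + \frac{q}{2}$)
$\frac{3462109 + M{\left(-298 \right)}}{3073409 + 2040255} = \frac{3462109 + \left(\frac{3077}{2} + \left(-298\right)^{2} + \frac{1}{2} \left(-298\right)\right)}{3073409 + 2040255} = \frac{3462109 + \left(\frac{3077}{2} + 88804 - 149\right)}{5113664} = \left(3462109 + \frac{180387}{2}\right) \frac{1}{5113664} = \frac{7104605}{2} \cdot \frac{1}{5113664} = \frac{7104605}{10227328}$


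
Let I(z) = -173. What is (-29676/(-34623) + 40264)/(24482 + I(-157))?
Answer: 464696716/280550169 ≈ 1.6564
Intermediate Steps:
(-29676/(-34623) + 40264)/(24482 + I(-157)) = (-29676/(-34623) + 40264)/(24482 - 173) = (-29676*(-1/34623) + 40264)/24309 = (9892/11541 + 40264)*(1/24309) = (464696716/11541)*(1/24309) = 464696716/280550169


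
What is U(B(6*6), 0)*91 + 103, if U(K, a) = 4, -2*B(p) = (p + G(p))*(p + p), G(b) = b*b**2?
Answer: 467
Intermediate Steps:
G(b) = b**3
B(p) = -p*(p + p**3) (B(p) = -(p + p**3)*(p + p)/2 = -(p + p**3)*2*p/2 = -p*(p + p**3))
U(B(6*6), 0)*91 + 103 = 4*91 + 103 = 364 + 103 = 467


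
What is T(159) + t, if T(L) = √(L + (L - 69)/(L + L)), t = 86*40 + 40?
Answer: 3480 + 3*√49714/53 ≈ 3492.6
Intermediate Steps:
t = 3480 (t = 3440 + 40 = 3480)
T(L) = √(L + (-69 + L)/(2*L)) (T(L) = √(L + (-69 + L)/((2*L))) = √(L + (-69 + L)*(1/(2*L))) = √(L + (-69 + L)/(2*L)))
T(159) + t = √(2 - 138/159 + 4*159)/2 + 3480 = √(2 - 138*1/159 + 636)/2 + 3480 = √(2 - 46/53 + 636)/2 + 3480 = √(33768/53)/2 + 3480 = (6*√49714/53)/2 + 3480 = 3*√49714/53 + 3480 = 3480 + 3*√49714/53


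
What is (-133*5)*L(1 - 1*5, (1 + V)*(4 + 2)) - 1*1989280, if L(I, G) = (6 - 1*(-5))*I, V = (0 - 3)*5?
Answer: -1960020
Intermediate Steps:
V = -15 (V = -3*5 = -15)
L(I, G) = 11*I (L(I, G) = (6 + 5)*I = 11*I)
(-133*5)*L(1 - 1*5, (1 + V)*(4 + 2)) - 1*1989280 = (-133*5)*(11*(1 - 1*5)) - 1*1989280 = -7315*(1 - 5) - 1989280 = -7315*(-4) - 1989280 = -665*(-44) - 1989280 = 29260 - 1989280 = -1960020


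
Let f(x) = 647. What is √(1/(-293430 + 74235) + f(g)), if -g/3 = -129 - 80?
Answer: 2*√863501434805/73065 ≈ 25.436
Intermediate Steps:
g = 627 (g = -3*(-129 - 80) = -3*(-209) = 627)
√(1/(-293430 + 74235) + f(g)) = √(1/(-293430 + 74235) + 647) = √(1/(-219195) + 647) = √(-1/219195 + 647) = √(141819164/219195) = 2*√863501434805/73065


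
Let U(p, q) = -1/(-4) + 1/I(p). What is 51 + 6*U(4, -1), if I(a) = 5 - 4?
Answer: 117/2 ≈ 58.500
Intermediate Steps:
I(a) = 1
U(p, q) = 5/4 (U(p, q) = -1/(-4) + 1/1 = -1*(-¼) + 1*1 = ¼ + 1 = 5/4)
51 + 6*U(4, -1) = 51 + 6*(5/4) = 51 + 15/2 = 117/2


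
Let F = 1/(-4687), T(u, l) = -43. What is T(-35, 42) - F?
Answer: -201540/4687 ≈ -43.000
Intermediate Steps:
F = -1/4687 ≈ -0.00021336
T(-35, 42) - F = -43 - 1*(-1/4687) = -43 + 1/4687 = -201540/4687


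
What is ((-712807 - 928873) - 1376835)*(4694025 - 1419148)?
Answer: -9885265347655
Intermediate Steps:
((-712807 - 928873) - 1376835)*(4694025 - 1419148) = (-1641680 - 1376835)*3274877 = -3018515*3274877 = -9885265347655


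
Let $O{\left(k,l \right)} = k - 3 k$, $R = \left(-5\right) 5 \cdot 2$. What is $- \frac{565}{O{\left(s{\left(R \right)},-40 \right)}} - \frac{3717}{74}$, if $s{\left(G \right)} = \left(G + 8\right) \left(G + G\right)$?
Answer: $- \frac{3118099}{62160} \approx -50.162$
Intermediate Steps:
$R = -50$ ($R = \left(-25\right) 2 = -50$)
$s{\left(G \right)} = 2 G \left(8 + G\right)$ ($s{\left(G \right)} = \left(8 + G\right) 2 G = 2 G \left(8 + G\right)$)
$O{\left(k,l \right)} = - 2 k$
$- \frac{565}{O{\left(s{\left(R \right)},-40 \right)}} - \frac{3717}{74} = - \frac{565}{\left(-2\right) 2 \left(-50\right) \left(8 - 50\right)} - \frac{3717}{74} = - \frac{565}{\left(-2\right) 2 \left(-50\right) \left(-42\right)} - \frac{3717}{74} = - \frac{565}{\left(-2\right) 4200} - \frac{3717}{74} = - \frac{565}{-8400} - \frac{3717}{74} = \left(-565\right) \left(- \frac{1}{8400}\right) - \frac{3717}{74} = \frac{113}{1680} - \frac{3717}{74} = - \frac{3118099}{62160}$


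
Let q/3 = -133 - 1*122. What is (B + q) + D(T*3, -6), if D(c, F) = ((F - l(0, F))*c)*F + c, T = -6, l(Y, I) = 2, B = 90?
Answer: -1557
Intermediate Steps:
q = -765 (q = 3*(-133 - 1*122) = 3*(-133 - 122) = 3*(-255) = -765)
D(c, F) = c + F*c*(-2 + F) (D(c, F) = ((F - 1*2)*c)*F + c = ((F - 2)*c)*F + c = ((-2 + F)*c)*F + c = (c*(-2 + F))*F + c = F*c*(-2 + F) + c = c + F*c*(-2 + F))
(B + q) + D(T*3, -6) = (90 - 765) + (-6*3)*(1 + (-6)**2 - 2*(-6)) = -675 - 18*(1 + 36 + 12) = -675 - 18*49 = -675 - 882 = -1557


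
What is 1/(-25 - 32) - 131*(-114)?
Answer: 851237/57 ≈ 14934.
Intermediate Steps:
1/(-25 - 32) - 131*(-114) = 1/(-57) + 14934 = -1/57 + 14934 = 851237/57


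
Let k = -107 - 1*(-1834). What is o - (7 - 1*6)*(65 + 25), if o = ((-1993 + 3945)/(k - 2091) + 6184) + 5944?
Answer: 1094970/91 ≈ 12033.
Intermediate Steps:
k = 1727 (k = -107 + 1834 = 1727)
o = 1103160/91 (o = ((-1993 + 3945)/(1727 - 2091) + 6184) + 5944 = (1952/(-364) + 6184) + 5944 = (1952*(-1/364) + 6184) + 5944 = (-488/91 + 6184) + 5944 = 562256/91 + 5944 = 1103160/91 ≈ 12123.)
o - (7 - 1*6)*(65 + 25) = 1103160/91 - (7 - 1*6)*(65 + 25) = 1103160/91 - (7 - 6)*90 = 1103160/91 - 90 = 1094970/91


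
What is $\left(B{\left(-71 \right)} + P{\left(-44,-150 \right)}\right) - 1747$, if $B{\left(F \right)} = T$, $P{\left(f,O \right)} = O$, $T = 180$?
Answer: $-1717$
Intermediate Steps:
$B{\left(F \right)} = 180$
$\left(B{\left(-71 \right)} + P{\left(-44,-150 \right)}\right) - 1747 = \left(180 - 150\right) - 1747 = 30 - 1747 = -1717$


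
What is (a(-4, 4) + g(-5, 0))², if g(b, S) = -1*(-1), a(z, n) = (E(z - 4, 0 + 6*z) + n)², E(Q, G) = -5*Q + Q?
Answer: 1682209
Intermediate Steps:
E(Q, G) = -4*Q
a(z, n) = (16 + n - 4*z)² (a(z, n) = (-4*(z - 4) + n)² = (-4*(-4 + z) + n)² = ((16 - 4*z) + n)² = (16 + n - 4*z)²)
g(b, S) = 1
(a(-4, 4) + g(-5, 0))² = ((16 + 4 - 4*(-4))² + 1)² = ((16 + 4 + 16)² + 1)² = (36² + 1)² = (1296 + 1)² = 1297² = 1682209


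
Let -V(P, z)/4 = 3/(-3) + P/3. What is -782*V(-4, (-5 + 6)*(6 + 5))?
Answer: -21896/3 ≈ -7298.7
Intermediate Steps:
V(P, z) = 4 - 4*P/3 (V(P, z) = -4*(3/(-3) + P/3) = -4*(3*(-1/3) + P*(1/3)) = -4*(-1 + P/3) = 4 - 4*P/3)
-782*V(-4, (-5 + 6)*(6 + 5)) = -782*(4 - 4/3*(-4)) = -782*(4 + 16/3) = -782*28/3 = -21896/3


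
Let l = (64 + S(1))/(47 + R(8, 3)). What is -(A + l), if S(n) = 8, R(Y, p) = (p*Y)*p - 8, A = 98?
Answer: -3650/37 ≈ -98.649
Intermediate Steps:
R(Y, p) = -8 + Y*p² (R(Y, p) = (Y*p)*p - 8 = Y*p² - 8 = -8 + Y*p²)
l = 24/37 (l = (64 + 8)/(47 + (-8 + 8*3²)) = 72/(47 + (-8 + 8*9)) = 72/(47 + (-8 + 72)) = 72/(47 + 64) = 72/111 = 72*(1/111) = 24/37 ≈ 0.64865)
-(A + l) = -(98 + 24/37) = -1*3650/37 = -3650/37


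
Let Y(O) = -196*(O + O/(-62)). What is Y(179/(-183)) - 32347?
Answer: -2990729/93 ≈ -32158.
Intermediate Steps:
Y(O) = -5978*O/31 (Y(O) = -196*(O + O*(-1/62)) = -196*(O - O/62) = -5978*O/31)
Y(179/(-183)) - 32347 = -1070062/(31*(-183)) - 32347 = -1070062*(-1)/(31*183) - 32347 = -5978/31*(-179/183) - 32347 = 17542/93 - 32347 = -2990729/93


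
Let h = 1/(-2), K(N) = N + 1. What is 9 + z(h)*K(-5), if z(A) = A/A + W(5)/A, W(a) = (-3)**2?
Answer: 77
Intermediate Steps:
W(a) = 9
K(N) = 1 + N
h = -1/2 ≈ -0.50000
z(A) = 1 + 9/A (z(A) = A/A + 9/A = 1 + 9/A)
9 + z(h)*K(-5) = 9 + ((9 - 1/2)/(-1/2))*(1 - 5) = 9 - 2*17/2*(-4) = 9 - 17*(-4) = 9 + 68 = 77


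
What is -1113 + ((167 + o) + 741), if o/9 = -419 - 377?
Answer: -7369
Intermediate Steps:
o = -7164 (o = 9*(-419 - 377) = 9*(-796) = -7164)
-1113 + ((167 + o) + 741) = -1113 + ((167 - 7164) + 741) = -1113 + (-6997 + 741) = -1113 - 6256 = -7369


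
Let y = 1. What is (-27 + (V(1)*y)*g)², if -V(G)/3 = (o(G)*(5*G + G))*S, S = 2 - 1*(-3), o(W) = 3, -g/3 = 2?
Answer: 2537649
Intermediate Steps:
g = -6 (g = -3*2 = -6)
S = 5 (S = 2 + 3 = 5)
V(G) = -270*G (V(G) = -3*3*(5*G + G)*5 = -3*3*(6*G)*5 = -3*18*G*5 = -270*G)
(-27 + (V(1)*y)*g)² = (-27 + (-270*1*1)*(-6))² = (-27 - 270*1*(-6))² = (-27 - 270*(-6))² = (-27 + 1620)² = 1593² = 2537649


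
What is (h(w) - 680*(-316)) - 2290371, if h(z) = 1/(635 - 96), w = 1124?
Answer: -1118689648/539 ≈ -2.0755e+6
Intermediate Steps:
h(z) = 1/539
(h(w) - 680*(-316)) - 2290371 = (1/539 - 680*(-316)) - 2290371 = (1/539 + 214880) - 2290371 = 115820321/539 - 2290371 = -1118689648/539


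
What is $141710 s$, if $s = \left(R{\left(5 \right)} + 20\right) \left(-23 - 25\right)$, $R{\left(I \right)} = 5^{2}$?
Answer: $-306093600$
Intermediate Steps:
$R{\left(I \right)} = 25$
$s = -2160$ ($s = \left(25 + 20\right) \left(-23 - 25\right) = 45 \left(-48\right) = -2160$)
$141710 s = 141710 \left(-2160\right) = -306093600$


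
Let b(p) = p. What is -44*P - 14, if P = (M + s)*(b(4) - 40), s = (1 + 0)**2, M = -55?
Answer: -85550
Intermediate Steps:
s = 1 (s = 1**2 = 1)
P = 1944 (P = (-55 + 1)*(4 - 40) = -54*(-36) = 1944)
-44*P - 14 = -44*1944 - 14 = -85536 - 14 = -85550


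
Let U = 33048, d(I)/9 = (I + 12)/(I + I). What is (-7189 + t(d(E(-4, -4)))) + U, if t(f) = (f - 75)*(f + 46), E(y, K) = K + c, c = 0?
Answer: 22751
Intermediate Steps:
E(y, K) = K (E(y, K) = K + 0 = K)
d(I) = 9*(12 + I)/(2*I) (d(I) = 9*((I + 12)/(I + I)) = 9*((12 + I)/((2*I))) = 9*((12 + I)*(1/(2*I))) = 9*((12 + I)/(2*I)) = 9*(12 + I)/(2*I))
t(f) = (-75 + f)*(46 + f)
(-7189 + t(d(E(-4, -4)))) + U = (-7189 + (-3450 + (9/2 + 54/(-4))**2 - 29*(9/2 + 54/(-4)))) + 33048 = (-7189 + (-3450 + (9/2 + 54*(-1/4))**2 - 29*(9/2 + 54*(-1/4)))) + 33048 = (-7189 + (-3450 + (9/2 - 27/2)**2 - 29*(9/2 - 27/2))) + 33048 = (-7189 + (-3450 + (-9)**2 - 29*(-9))) + 33048 = (-7189 + (-3450 + 81 + 261)) + 33048 = (-7189 - 3108) + 33048 = -10297 + 33048 = 22751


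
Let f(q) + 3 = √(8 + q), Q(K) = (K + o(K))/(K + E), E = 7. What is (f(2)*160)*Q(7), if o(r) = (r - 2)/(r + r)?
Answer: -12360/49 + 4120*√10/49 ≈ 13.645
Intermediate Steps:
o(r) = (-2 + r)/(2*r) (o(r) = (-2 + r)/((2*r)) = (-2 + r)*(1/(2*r)) = (-2 + r)/(2*r))
Q(K) = (K + (-2 + K)/(2*K))/(7 + K) (Q(K) = (K + (-2 + K)/(2*K))/(K + 7) = (K + (-2 + K)/(2*K))/(7 + K))
f(q) = -3 + √(8 + q)
(f(2)*160)*Q(7) = ((-3 + √(8 + 2))*160)*((-1 + 7² + (½)*7)/(7*(7 + 7))) = ((-3 + √10)*160)*((⅐)*(-1 + 49 + 7/2)/14) = (-480 + 160*√10)*((⅐)*(1/14)*(103/2)) = (-480 + 160*√10)*(103/196) = -12360/49 + 4120*√10/49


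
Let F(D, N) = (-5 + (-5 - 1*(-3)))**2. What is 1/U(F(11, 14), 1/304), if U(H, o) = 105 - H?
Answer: 1/56 ≈ 0.017857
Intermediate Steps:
F(D, N) = 49 (F(D, N) = (-5 + (-5 + 3))**2 = (-5 - 2)**2 = (-7)**2 = 49)
1/U(F(11, 14), 1/304) = 1/(105 - 1*49) = 1/(105 - 49) = 1/56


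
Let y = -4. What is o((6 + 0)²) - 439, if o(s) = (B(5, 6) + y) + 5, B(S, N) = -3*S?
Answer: -453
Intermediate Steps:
o(s) = -14 (o(s) = (-3*5 - 4) + 5 = (-15 - 4) + 5 = -19 + 5 = -14)
o((6 + 0)²) - 439 = -14 - 439 = -453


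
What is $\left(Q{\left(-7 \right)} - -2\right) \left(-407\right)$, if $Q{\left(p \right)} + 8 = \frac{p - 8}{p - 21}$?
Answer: $\frac{62271}{28} \approx 2224.0$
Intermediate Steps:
$Q{\left(p \right)} = -8 + \frac{-8 + p}{-21 + p}$ ($Q{\left(p \right)} = -8 + \frac{p - 8}{p - 21} = -8 + \frac{-8 + p}{-21 + p}$)
$\left(Q{\left(-7 \right)} - -2\right) \left(-407\right) = \left(\frac{160 - -49}{-21 - 7} - -2\right) \left(-407\right) = \left(\frac{160 + 49}{-28} + \left(-85 + 87\right)\right) \left(-407\right) = \left(\left(- \frac{1}{28}\right) 209 + 2\right) \left(-407\right) = \left(- \frac{209}{28} + 2\right) \left(-407\right) = \left(- \frac{153}{28}\right) \left(-407\right) = \frac{62271}{28}$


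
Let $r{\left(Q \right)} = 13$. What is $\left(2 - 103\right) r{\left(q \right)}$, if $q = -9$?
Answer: $-1313$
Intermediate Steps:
$\left(2 - 103\right) r{\left(q \right)} = \left(2 - 103\right) 13 = \left(-101\right) 13 = -1313$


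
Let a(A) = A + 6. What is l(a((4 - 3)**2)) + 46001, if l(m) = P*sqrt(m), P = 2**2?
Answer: 46001 + 4*sqrt(7) ≈ 46012.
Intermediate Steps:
P = 4
a(A) = 6 + A
l(m) = 4*sqrt(m)
l(a((4 - 3)**2)) + 46001 = 4*sqrt(6 + (4 - 3)**2) + 46001 = 4*sqrt(6 + 1**2) + 46001 = 4*sqrt(6 + 1) + 46001 = 4*sqrt(7) + 46001 = 46001 + 4*sqrt(7)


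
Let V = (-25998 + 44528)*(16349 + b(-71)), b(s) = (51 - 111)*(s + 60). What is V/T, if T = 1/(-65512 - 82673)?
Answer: -46704469662450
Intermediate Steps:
b(s) = -3600 - 60*s (b(s) = -60*(60 + s) = -3600 - 60*s)
V = 315176770 (V = (-25998 + 44528)*(16349 + (-3600 - 60*(-71))) = 18530*(16349 + (-3600 + 4260)) = 18530*(16349 + 660) = 18530*17009 = 315176770)
T = -1/148185 (T = 1/(-148185) = -1/148185 ≈ -6.7483e-6)
V/T = 315176770/(-1/148185) = 315176770*(-148185) = -46704469662450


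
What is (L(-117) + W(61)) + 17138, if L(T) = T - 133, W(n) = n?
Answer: 16949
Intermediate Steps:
L(T) = -133 + T
(L(-117) + W(61)) + 17138 = ((-133 - 117) + 61) + 17138 = (-250 + 61) + 17138 = -189 + 17138 = 16949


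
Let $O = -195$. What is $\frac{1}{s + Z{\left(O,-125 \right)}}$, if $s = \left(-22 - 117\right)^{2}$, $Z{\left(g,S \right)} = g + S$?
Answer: $\frac{1}{19001} \approx 5.2629 \cdot 10^{-5}$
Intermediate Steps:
$Z{\left(g,S \right)} = S + g$
$s = 19321$ ($s = \left(-139\right)^{2} = 19321$)
$\frac{1}{s + Z{\left(O,-125 \right)}} = \frac{1}{19321 - 320} = \frac{1}{19001}$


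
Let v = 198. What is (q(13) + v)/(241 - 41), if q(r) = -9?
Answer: 189/200 ≈ 0.94500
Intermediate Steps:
(q(13) + v)/(241 - 41) = (-9 + 198)/(241 - 41) = 189/200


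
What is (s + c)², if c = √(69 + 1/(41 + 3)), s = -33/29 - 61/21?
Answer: 1393069133/16318764 - 2462*√33407/6699 ≈ 18.193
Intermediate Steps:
s = -2462/609 (s = -33*1/29 - 61*1/21 = -33/29 - 61/21 = -2462/609 ≈ -4.0427)
c = √33407/22 (c = √(69 + 1/44) = √(3037/44) = √33407/22 ≈ 8.3080)
(s + c)² = (-2462/609 + √33407/22)²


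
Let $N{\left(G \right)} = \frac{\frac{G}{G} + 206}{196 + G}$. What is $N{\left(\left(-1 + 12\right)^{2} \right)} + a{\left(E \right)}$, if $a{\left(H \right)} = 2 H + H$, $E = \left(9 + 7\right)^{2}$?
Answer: $\frac{243663}{317} \approx 768.65$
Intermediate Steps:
$E = 256$ ($E = 16^{2} = 256$)
$N{\left(G \right)} = \frac{207}{196 + G}$ ($N{\left(G \right)} = \frac{1 + 206}{196 + G} = \frac{207}{196 + G}$)
$a{\left(H \right)} = 3 H$
$N{\left(\left(-1 + 12\right)^{2} \right)} + a{\left(E \right)} = \frac{207}{196 + \left(-1 + 12\right)^{2}} + 3 \cdot 256 = \frac{207}{196 + 11^{2}} + 768 = \frac{207}{196 + 121} + 768 = \frac{207}{317} + 768 = \frac{243663}{317}$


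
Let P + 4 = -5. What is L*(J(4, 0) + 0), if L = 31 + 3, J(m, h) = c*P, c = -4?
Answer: 1224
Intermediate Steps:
P = -9 (P = -4 - 5 = -9)
J(m, h) = 36 (J(m, h) = -4*(-9) = 36)
L = 34
L*(J(4, 0) + 0) = 34*(36 + 0) = 34*36 = 1224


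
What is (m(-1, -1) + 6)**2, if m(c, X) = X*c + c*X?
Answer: 64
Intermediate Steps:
m(c, X) = 2*X*c (m(c, X) = X*c + X*c = 2*X*c)
(m(-1, -1) + 6)**2 = (2*(-1)*(-1) + 6)**2 = (2 + 6)**2 = 8**2 = 64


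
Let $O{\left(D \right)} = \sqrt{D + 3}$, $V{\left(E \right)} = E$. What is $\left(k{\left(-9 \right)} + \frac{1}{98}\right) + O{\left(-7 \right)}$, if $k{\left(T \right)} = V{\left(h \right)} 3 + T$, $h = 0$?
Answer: $- \frac{881}{98} + 2 i \approx -8.9898 + 2.0 i$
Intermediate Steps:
$O{\left(D \right)} = \sqrt{3 + D}$
$k{\left(T \right)} = T$ ($k{\left(T \right)} = 0 \cdot 3 + T = 0 + T = T$)
$\left(k{\left(-9 \right)} + \frac{1}{98}\right) + O{\left(-7 \right)} = \left(-9 + \frac{1}{98}\right) + \sqrt{3 - 7} = \left(-9 + \frac{1}{98}\right) + \sqrt{-4} = - \frac{881}{98} + 2 i$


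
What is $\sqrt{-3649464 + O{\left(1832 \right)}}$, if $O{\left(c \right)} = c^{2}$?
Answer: $2 i \sqrt{73310} \approx 541.52 i$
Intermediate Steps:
$\sqrt{-3649464 + O{\left(1832 \right)}} = \sqrt{-3649464 + 1832^{2}} = \sqrt{-3649464 + 3356224} = \sqrt{-293240} = 2 i \sqrt{73310}$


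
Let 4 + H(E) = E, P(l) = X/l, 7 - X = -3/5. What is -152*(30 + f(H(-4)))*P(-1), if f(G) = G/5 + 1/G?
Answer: 816582/25 ≈ 32663.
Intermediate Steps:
X = 38/5 (X = 7 - (-3)/5 = 7 - 1*(-⅗) = 7 + ⅗ = 38/5 ≈ 7.6000)
P(l) = 38/(5*l)
H(E) = -4 + E
f(G) = 1/G + G/5 (f(G) = G*(⅕) + 1/G = G/5 + 1/G = 1/G + G/5)
-152*(30 + f(H(-4)))*P(-1) = -152*(30 + (1/(-4 - 4) + (-4 - 4)/5))*(38/5)/(-1) = -152*(30 + (1/(-8) + (⅕)*(-8)))*(38/5)*(-1) = -152*(30 + (-⅛ - 8/5))*(-38)/5 = -152*(30 - 69/40)*(-38)/5 = -21489*(-38)/(5*5) = -152*(-21489/100) = 816582/25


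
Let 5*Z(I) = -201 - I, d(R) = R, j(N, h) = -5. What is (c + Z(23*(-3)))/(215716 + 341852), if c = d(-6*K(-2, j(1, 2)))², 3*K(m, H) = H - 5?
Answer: 467/696960 ≈ 0.00067005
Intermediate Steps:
K(m, H) = -5/3 + H/3 (K(m, H) = (H - 5)/3 = (-5 + H)/3 = -5/3 + H/3)
Z(I) = -201/5 - I/5 (Z(I) = (-201 - I)/5 = -201/5 - I/5)
c = 400 (c = (-6*(-5/3 + (⅓)*(-5)))² = (-6*(-5/3 - 5/3))² = (-6*(-10/3))² = 20² = 400)
(c + Z(23*(-3)))/(215716 + 341852) = (400 + (-201/5 - 23*(-3)/5))/(215716 + 341852) = (400 + (-201/5 - ⅕*(-69)))/557568 = (400 + (-201/5 + 69/5))*(1/557568) = (400 - 132/5)*(1/557568) = (1868/5)*(1/557568) = 467/696960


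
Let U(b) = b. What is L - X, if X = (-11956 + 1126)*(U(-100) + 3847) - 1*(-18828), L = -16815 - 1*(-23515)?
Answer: 40567882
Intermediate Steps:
L = 6700 (L = -16815 + 23515 = 6700)
X = -40561182 (X = (-11956 + 1126)*(-100 + 3847) - 1*(-18828) = -10830*3747 + 18828 = -40580010 + 18828 = -40561182)
L - X = 6700 - 1*(-40561182) = 6700 + 40561182 = 40567882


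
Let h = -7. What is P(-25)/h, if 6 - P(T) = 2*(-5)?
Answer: -16/7 ≈ -2.2857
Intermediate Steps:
P(T) = 16 (P(T) = 6 - 2*(-5) = 6 - 1*(-10) = 6 + 10 = 16)
P(-25)/h = 16/(-7) = -⅐*16 = -16/7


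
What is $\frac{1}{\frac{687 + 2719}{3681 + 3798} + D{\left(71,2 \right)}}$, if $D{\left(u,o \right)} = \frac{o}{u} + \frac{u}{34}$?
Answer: $\frac{18054306}{46432295} \approx 0.38883$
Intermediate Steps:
$D{\left(u,o \right)} = \frac{u}{34} + \frac{o}{u}$ ($D{\left(u,o \right)} = \frac{o}{u} + u \frac{1}{34} = \frac{o}{u} + \frac{u}{34} = \frac{u}{34} + \frac{o}{u}$)
$\frac{1}{\frac{687 + 2719}{3681 + 3798} + D{\left(71,2 \right)}} = \frac{1}{\frac{687 + 2719}{3681 + 3798} + \left(\frac{1}{34} \cdot 71 + \frac{2}{71}\right)} = \frac{1}{\frac{3406}{7479} + \left(\frac{71}{34} + 2 \cdot \frac{1}{71}\right)} = \frac{1}{3406 \cdot \frac{1}{7479} + \left(\frac{71}{34} + \frac{2}{71}\right)} = \frac{1}{\frac{3406}{7479} + \frac{5109}{2414}} = \frac{1}{\frac{46432295}{18054306}} = \frac{18054306}{46432295}$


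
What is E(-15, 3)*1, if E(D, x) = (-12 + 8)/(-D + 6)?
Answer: -4/21 ≈ -0.19048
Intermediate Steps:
E(D, x) = -4/(6 - D)
E(-15, 3)*1 = (4/(-6 - 15))*1 = (4/(-21))*1 = (4*(-1/21))*1 = -4/21*1 = -4/21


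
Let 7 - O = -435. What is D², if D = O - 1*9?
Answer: 187489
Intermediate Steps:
O = 442 (O = 7 - 1*(-435) = 7 + 435 = 442)
D = 433 (D = 442 - 1*9 = 442 - 9 = 433)
D² = 433² = 187489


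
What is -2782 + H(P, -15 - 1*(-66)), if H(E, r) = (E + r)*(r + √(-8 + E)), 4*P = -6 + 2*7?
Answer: -79 + 53*I*√6 ≈ -79.0 + 129.82*I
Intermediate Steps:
P = 2 (P = (-6 + 2*7)/4 = (-6 + 14)/4 = (¼)*8 = 2)
-2782 + H(P, -15 - 1*(-66)) = -2782 + ((-15 - 1*(-66))² + 2*(-15 - 1*(-66)) + 2*√(-8 + 2) + (-15 - 1*(-66))*√(-8 + 2)) = -2782 + ((-15 + 66)² + 2*(-15 + 66) + 2*√(-6) + (-15 + 66)*√(-6)) = -2782 + (51² + 2*51 + 2*(I*√6) + 51*(I*√6)) = -2782 + (2601 + 102 + 2*I*√6 + 51*I*√6) = -2782 + (2703 + 53*I*√6) = -79 + 53*I*√6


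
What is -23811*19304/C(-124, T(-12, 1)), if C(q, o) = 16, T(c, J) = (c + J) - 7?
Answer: -57455943/2 ≈ -2.8728e+7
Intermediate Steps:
T(c, J) = -7 + J + c (T(c, J) = (J + c) - 7 = -7 + J + c)
-23811*19304/C(-124, T(-12, 1)) = -23811/(16/19304) = -23811/(16*(1/19304)) = -23811/2/2413 = -23811*2413/2 = -57455943/2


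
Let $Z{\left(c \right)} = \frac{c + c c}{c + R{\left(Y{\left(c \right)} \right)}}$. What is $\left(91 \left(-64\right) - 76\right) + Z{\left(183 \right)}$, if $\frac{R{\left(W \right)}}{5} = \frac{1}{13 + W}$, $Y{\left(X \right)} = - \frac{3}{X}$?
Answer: $- \frac{13610716}{2381} \approx -5716.4$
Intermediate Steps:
$R{\left(W \right)} = \frac{5}{13 + W}$
$Z{\left(c \right)} = \frac{c + c^{2}}{c + \frac{5}{13 - \frac{3}{c}}}$ ($Z{\left(c \right)} = \frac{c + c c}{c + \frac{5}{13 - \frac{3}{c}}} = \frac{c + c^{2}}{c + \frac{5}{13 - \frac{3}{c}}}$)
$\left(91 \left(-64\right) - 76\right) + Z{\left(183 \right)} = \left(91 \left(-64\right) - 76\right) + \frac{\left(1 + 183\right) \left(-3 + 13 \cdot 183\right)}{2 + 13 \cdot 183} = \left(-5824 - 76\right) + \frac{1}{2 + 2379} \cdot 184 \left(-3 + 2379\right) = -5900 + \frac{1}{2381} \cdot 184 \cdot 2376 = -5900 + \frac{437184}{2381} = - \frac{13610716}{2381}$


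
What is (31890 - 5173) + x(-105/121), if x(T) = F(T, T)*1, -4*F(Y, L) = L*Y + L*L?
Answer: 782316169/29282 ≈ 26717.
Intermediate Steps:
F(Y, L) = -L**2/4 - L*Y/4 (F(Y, L) = -(L*Y + L*L)/4 = -(L*Y + L**2)/4 = -(L**2 + L*Y)/4 = -L**2/4 - L*Y/4)
x(T) = -T**2/2 (x(T) = -T*(T + T)/4*1 = -T*2*T/4*1 = -T**2/2*1 = -T**2/2)
(31890 - 5173) + x(-105/121) = (31890 - 5173) - (-105/121)**2/2 = 26717 - (-105*1/121)**2/2 = 26717 - (-105/121)**2/2 = 26717 - 1/2*11025/14641 = 26717 - 11025/29282 = 782316169/29282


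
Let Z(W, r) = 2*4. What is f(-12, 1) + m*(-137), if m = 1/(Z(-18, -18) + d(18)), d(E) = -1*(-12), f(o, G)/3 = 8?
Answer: 343/20 ≈ 17.150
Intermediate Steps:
f(o, G) = 24 (f(o, G) = 3*8 = 24)
d(E) = 12
Z(W, r) = 8
m = 1/20 (m = 1/(8 + 12) = 1/20 ≈ 0.050000)
f(-12, 1) + m*(-137) = 24 + (1/20)*(-137) = 24 - 137/20 = 343/20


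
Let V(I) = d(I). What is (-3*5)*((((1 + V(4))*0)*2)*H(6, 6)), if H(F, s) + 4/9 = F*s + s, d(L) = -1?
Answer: 0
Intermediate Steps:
V(I) = -1
H(F, s) = -4/9 + s + F*s (H(F, s) = -4/9 + (F*s + s) = -4/9 + (s + F*s) = -4/9 + s + F*s)
(-3*5)*((((1 + V(4))*0)*2)*H(6, 6)) = (-3*5)*((((1 - 1)*0)*2)*(-4/9 + 6 + 6*6)) = -15*(0*0)*2*(-4/9 + 6 + 36) = -15*0*2*374/9 = -0*374/9 = -15*0 = 0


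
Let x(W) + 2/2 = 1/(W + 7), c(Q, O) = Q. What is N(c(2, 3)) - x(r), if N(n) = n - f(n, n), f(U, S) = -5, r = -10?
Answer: 25/3 ≈ 8.3333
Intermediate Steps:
N(n) = 5 + n (N(n) = n - 1*(-5) = n + 5 = 5 + n)
x(W) = -1 + 1/(7 + W) (x(W) = -1 + 1/(W + 7) = -1 + 1/(7 + W))
N(c(2, 3)) - x(r) = (5 + 2) - (-6 - 1*(-10))/(7 - 10) = 7 - (-6 + 10)/(-3) = 7 - (-1)*4/3 = 7 - 1*(-4/3) = 7 + 4/3 = 25/3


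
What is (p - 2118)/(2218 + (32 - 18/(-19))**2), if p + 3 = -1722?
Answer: -1387323/1192574 ≈ -1.1633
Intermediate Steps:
p = -1725 (p = -3 - 1722 = -1725)
(p - 2118)/(2218 + (32 - 18/(-19))**2) = (-1725 - 2118)/(2218 + (32 - 18/(-19))**2) = -3843/(2218 + (32 - 18*(-1/19))**2) = -3843/(2218 + (32 + 18/19)**2) = -3843/(2218 + (626/19)**2) = -3843/(2218 + 391876/361) = -3843/1192574/361 = -3843*361/1192574 = -1387323/1192574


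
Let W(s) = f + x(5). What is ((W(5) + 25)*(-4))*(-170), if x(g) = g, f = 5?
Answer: 23800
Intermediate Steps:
W(s) = 10 (W(s) = 5 + 5 = 10)
((W(5) + 25)*(-4))*(-170) = ((10 + 25)*(-4))*(-170) = (35*(-4))*(-170) = -140*(-170) = 23800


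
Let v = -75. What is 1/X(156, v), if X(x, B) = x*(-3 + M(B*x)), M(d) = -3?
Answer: -1/936 ≈ -0.0010684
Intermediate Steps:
X(x, B) = -6*x (X(x, B) = x*(-3 - 3) = x*(-6) = -6*x)
1/X(156, v) = 1/(-6*156) = 1/(-936) = -1/936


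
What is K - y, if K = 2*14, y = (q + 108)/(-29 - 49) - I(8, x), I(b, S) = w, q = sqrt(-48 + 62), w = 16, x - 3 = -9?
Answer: 590/13 + sqrt(14)/78 ≈ 45.433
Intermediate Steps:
x = -6 (x = 3 - 9 = -6)
q = sqrt(14) ≈ 3.7417
I(b, S) = 16
y = -226/13 - sqrt(14)/78 (y = (sqrt(14) + 108)/(-29 - 49) - 1*16 = (108 + sqrt(14))/(-78) - 16 = (108 + sqrt(14))*(-1/78) - 16 = (-18/13 - sqrt(14)/78) - 16 = -226/13 - sqrt(14)/78 ≈ -17.433)
K = 28
K - y = 28 - (-226/13 - sqrt(14)/78) = 28 + (226/13 + sqrt(14)/78) = 590/13 + sqrt(14)/78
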